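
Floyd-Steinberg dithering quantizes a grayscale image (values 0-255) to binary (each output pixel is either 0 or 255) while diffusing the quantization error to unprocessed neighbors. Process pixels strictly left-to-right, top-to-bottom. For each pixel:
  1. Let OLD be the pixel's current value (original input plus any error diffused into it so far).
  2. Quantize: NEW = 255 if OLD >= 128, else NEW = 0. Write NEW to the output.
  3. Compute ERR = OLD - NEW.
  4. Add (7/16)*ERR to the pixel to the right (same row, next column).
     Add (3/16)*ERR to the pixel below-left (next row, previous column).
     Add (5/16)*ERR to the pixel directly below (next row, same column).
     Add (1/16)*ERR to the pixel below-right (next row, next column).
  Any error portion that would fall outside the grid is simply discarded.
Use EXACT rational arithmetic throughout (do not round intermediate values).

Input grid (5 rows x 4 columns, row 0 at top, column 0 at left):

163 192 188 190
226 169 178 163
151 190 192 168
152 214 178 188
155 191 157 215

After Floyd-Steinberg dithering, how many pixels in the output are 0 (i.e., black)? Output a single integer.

Answer: 5

Derivation:
(0,0): OLD=163 → NEW=255, ERR=-92
(0,1): OLD=607/4 → NEW=255, ERR=-413/4
(0,2): OLD=9141/64 → NEW=255, ERR=-7179/64
(0,3): OLD=144307/1024 → NEW=255, ERR=-116813/1024
(1,0): OLD=11385/64 → NEW=255, ERR=-4935/64
(1,1): OLD=39023/512 → NEW=0, ERR=39023/512
(1,2): OLD=2432187/16384 → NEW=255, ERR=-1745733/16384
(1,3): OLD=19326477/262144 → NEW=0, ERR=19326477/262144
(2,0): OLD=1156661/8192 → NEW=255, ERR=-932299/8192
(2,1): OLD=36498295/262144 → NEW=255, ERR=-30348425/262144
(2,2): OLD=66395995/524288 → NEW=0, ERR=66395995/524288
(2,3): OLD=2011459423/8388608 → NEW=255, ERR=-127635617/8388608
(3,0): OLD=397321093/4194304 → NEW=0, ERR=397321093/4194304
(3,1): OLD=15830837339/67108864 → NEW=255, ERR=-1281922981/67108864
(3,2): OLD=213813568997/1073741824 → NEW=255, ERR=-59990596123/1073741824
(3,3): OLD=2864173436611/17179869184 → NEW=255, ERR=-1516693205309/17179869184
(4,0): OLD=194369901217/1073741824 → NEW=255, ERR=-79434263903/1073741824
(4,1): OLD=1272251869891/8589934592 → NEW=255, ERR=-918181451069/8589934592
(4,2): OLD=20623791486339/274877906944 → NEW=0, ERR=20623791486339/274877906944
(4,3): OLD=953253491259525/4398046511104 → NEW=255, ERR=-168248369071995/4398046511104
Output grid:
  Row 0: ####  (0 black, running=0)
  Row 1: #.#.  (2 black, running=2)
  Row 2: ##.#  (1 black, running=3)
  Row 3: .###  (1 black, running=4)
  Row 4: ##.#  (1 black, running=5)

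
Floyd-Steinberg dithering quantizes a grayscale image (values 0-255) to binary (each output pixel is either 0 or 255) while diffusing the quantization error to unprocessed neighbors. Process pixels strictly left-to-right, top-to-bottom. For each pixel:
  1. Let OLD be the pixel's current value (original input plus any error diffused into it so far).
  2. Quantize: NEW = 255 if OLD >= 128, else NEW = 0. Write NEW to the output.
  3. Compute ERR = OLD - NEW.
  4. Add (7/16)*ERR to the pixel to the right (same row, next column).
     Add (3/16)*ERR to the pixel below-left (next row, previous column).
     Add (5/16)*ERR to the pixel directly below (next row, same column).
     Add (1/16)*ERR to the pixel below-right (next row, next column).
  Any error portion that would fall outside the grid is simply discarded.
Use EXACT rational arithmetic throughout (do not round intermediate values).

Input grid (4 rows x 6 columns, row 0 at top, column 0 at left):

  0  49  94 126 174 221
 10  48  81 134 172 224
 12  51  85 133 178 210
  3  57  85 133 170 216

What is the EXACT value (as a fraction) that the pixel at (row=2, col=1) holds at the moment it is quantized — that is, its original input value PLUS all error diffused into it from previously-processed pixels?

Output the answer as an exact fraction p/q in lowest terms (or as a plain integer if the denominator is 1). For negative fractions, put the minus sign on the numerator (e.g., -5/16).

Answer: 5014413/65536

Derivation:
(0,0): OLD=0 → NEW=0, ERR=0
(0,1): OLD=49 → NEW=0, ERR=49
(0,2): OLD=1847/16 → NEW=0, ERR=1847/16
(0,3): OLD=45185/256 → NEW=255, ERR=-20095/256
(0,4): OLD=572039/4096 → NEW=255, ERR=-472441/4096
(0,5): OLD=11176369/65536 → NEW=255, ERR=-5535311/65536
(1,0): OLD=307/16 → NEW=0, ERR=307/16
(1,1): OLD=11949/128 → NEW=0, ERR=11949/128
(1,2): OLD=599081/4096 → NEW=255, ERR=-445399/4096
(1,3): OLD=777985/16384 → NEW=0, ERR=777985/16384
(1,4): OLD=142593119/1048576 → NEW=255, ERR=-124793761/1048576
(1,5): OLD=2320770281/16777216 → NEW=255, ERR=-1957419799/16777216
(2,0): OLD=72703/2048 → NEW=0, ERR=72703/2048
(2,1): OLD=5014413/65536 → NEW=0, ERR=5014413/65536
Target (2,1): original=51, with diffused error = 5014413/65536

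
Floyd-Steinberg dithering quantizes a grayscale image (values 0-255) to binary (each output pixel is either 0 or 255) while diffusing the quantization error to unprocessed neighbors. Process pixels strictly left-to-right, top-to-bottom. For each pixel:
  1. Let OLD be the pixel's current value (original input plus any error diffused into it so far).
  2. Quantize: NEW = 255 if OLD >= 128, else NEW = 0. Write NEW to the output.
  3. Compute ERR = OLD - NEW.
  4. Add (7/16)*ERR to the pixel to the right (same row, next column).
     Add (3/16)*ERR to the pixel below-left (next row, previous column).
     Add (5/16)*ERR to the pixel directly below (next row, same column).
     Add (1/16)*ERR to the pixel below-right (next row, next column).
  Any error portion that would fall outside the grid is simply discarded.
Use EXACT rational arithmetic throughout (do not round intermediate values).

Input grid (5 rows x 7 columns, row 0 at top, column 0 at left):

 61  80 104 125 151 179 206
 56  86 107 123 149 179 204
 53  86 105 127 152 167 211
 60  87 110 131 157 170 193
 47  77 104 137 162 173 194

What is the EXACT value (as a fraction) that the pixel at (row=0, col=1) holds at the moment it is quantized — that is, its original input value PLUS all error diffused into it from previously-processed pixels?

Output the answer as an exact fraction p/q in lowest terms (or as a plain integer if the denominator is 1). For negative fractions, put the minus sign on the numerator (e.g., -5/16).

Answer: 1707/16

Derivation:
(0,0): OLD=61 → NEW=0, ERR=61
(0,1): OLD=1707/16 → NEW=0, ERR=1707/16
Target (0,1): original=80, with diffused error = 1707/16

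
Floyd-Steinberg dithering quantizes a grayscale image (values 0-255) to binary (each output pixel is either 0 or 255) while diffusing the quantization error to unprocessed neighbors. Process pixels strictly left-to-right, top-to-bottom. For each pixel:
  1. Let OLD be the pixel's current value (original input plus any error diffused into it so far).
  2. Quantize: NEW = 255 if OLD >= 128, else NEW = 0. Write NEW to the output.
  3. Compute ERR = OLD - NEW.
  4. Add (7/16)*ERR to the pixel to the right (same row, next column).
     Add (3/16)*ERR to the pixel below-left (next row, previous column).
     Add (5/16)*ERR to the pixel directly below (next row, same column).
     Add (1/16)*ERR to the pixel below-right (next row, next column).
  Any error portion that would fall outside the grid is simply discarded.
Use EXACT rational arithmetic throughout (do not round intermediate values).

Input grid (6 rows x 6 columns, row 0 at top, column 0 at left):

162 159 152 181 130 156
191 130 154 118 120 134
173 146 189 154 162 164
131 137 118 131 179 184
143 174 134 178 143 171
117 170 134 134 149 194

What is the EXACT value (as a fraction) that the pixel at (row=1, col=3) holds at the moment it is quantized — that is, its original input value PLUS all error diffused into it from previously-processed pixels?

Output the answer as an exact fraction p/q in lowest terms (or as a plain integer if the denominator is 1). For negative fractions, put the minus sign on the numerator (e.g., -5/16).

Answer: 17914697/262144

Derivation:
(0,0): OLD=162 → NEW=255, ERR=-93
(0,1): OLD=1893/16 → NEW=0, ERR=1893/16
(0,2): OLD=52163/256 → NEW=255, ERR=-13117/256
(0,3): OLD=649557/4096 → NEW=255, ERR=-394923/4096
(0,4): OLD=5755219/65536 → NEW=0, ERR=5755219/65536
(0,5): OLD=203864389/1048576 → NEW=255, ERR=-63522491/1048576
(1,0): OLD=47135/256 → NEW=255, ERR=-18145/256
(1,1): OLD=246873/2048 → NEW=0, ERR=246873/2048
(1,2): OLD=11799245/65536 → NEW=255, ERR=-4912435/65536
(1,3): OLD=17914697/262144 → NEW=0, ERR=17914697/262144
Target (1,3): original=118, with diffused error = 17914697/262144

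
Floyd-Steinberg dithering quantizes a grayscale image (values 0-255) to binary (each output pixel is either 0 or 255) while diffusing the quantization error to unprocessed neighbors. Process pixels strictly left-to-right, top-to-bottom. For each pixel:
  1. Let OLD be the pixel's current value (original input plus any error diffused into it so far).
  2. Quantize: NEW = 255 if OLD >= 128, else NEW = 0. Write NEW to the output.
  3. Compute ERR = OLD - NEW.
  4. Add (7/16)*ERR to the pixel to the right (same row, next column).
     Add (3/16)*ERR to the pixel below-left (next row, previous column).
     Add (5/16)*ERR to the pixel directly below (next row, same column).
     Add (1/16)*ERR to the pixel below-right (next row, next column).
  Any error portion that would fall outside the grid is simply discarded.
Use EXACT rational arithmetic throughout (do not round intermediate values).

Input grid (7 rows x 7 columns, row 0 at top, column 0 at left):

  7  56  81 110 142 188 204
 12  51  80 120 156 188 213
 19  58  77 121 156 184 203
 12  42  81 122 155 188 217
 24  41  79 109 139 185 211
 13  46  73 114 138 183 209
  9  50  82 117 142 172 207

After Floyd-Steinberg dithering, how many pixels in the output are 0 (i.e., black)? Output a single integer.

Answer: 27

Derivation:
(0,0): OLD=7 → NEW=0, ERR=7
(0,1): OLD=945/16 → NEW=0, ERR=945/16
(0,2): OLD=27351/256 → NEW=0, ERR=27351/256
(0,3): OLD=642017/4096 → NEW=255, ERR=-402463/4096
(0,4): OLD=6488871/65536 → NEW=0, ERR=6488871/65536
(0,5): OLD=242554385/1048576 → NEW=255, ERR=-24832495/1048576
(0,6): OLD=3248724599/16777216 → NEW=255, ERR=-1029465481/16777216
(1,0): OLD=6467/256 → NEW=0, ERR=6467/256
(1,1): OLD=206805/2048 → NEW=0, ERR=206805/2048
(1,2): OLD=9360761/65536 → NEW=255, ERR=-7350919/65536
(1,3): OLD=17161029/262144 → NEW=0, ERR=17161029/262144
(1,4): OLD=3439336175/16777216 → NEW=255, ERR=-838853905/16777216
(1,5): OLD=20590021663/134217728 → NEW=255, ERR=-13635498977/134217728
(1,6): OLD=317608345585/2147483648 → NEW=255, ERR=-229999984655/2147483648
(2,0): OLD=1501687/32768 → NEW=0, ERR=1501687/32768
(2,1): OLD=94532621/1048576 → NEW=0, ERR=94532621/1048576
(2,2): OLD=1677316967/16777216 → NEW=0, ERR=1677316967/16777216
(2,3): OLD=22657520623/134217728 → NEW=255, ERR=-11568000017/134217728
(2,4): OLD=94178621343/1073741824 → NEW=0, ERR=94178621343/1073741824
(2,5): OLD=5752479386549/34359738368 → NEW=255, ERR=-3009253897291/34359738368
(2,6): OLD=68644966427715/549755813888 → NEW=0, ERR=68644966427715/549755813888
(3,0): OLD=725194375/16777216 → NEW=0, ERR=725194375/16777216
(3,1): OLD=14857037051/134217728 → NEW=0, ERR=14857037051/134217728
(3,2): OLD=161217144481/1073741824 → NEW=255, ERR=-112587020639/1073741824
(3,3): OLD=308749761303/4294967296 → NEW=0, ERR=308749761303/4294967296
(3,4): OLD=105581547504263/549755813888 → NEW=255, ERR=-34606185037177/549755813888
(3,5): OLD=712418117271173/4398046511104 → NEW=255, ERR=-409083743060347/4398046511104
(3,6): OLD=14767045443386011/70368744177664 → NEW=255, ERR=-3176984321918309/70368744177664
(4,0): OLD=125118493705/2147483648 → NEW=0, ERR=125118493705/2147483648
(4,1): OLD=2890444449269/34359738368 → NEW=0, ERR=2890444449269/34359738368
(4,2): OLD=56863292896123/549755813888 → NEW=0, ERR=56863292896123/549755813888
(4,3): OLD=696476963624377/4398046511104 → NEW=255, ERR=-425024896707143/4398046511104
(4,4): OLD=2255371144325723/35184372088832 → NEW=0, ERR=2255371144325723/35184372088832
(4,5): OLD=193179434691104219/1125899906842624 → NEW=255, ERR=-93925041553764901/1125899906842624
(4,6): OLD=2784678610647430765/18014398509481984 → NEW=255, ERR=-1808993009270475155/18014398509481984
(5,0): OLD=25827638424751/549755813888 → NEW=0, ERR=25827638424751/549755813888
(5,1): OLD=509634758506597/4398046511104 → NEW=0, ERR=509634758506597/4398046511104
(5,2): OLD=5036897774872787/35184372088832 → NEW=255, ERR=-3935117107779373/35184372088832
(5,3): OLD=15017421622808639/281474976710656 → NEW=0, ERR=15017421622808639/281474976710656
(5,4): OLD=2876752684620948053/18014398509481984 → NEW=255, ERR=-1716918935296957867/18014398509481984
(5,5): OLD=14470746981233348357/144115188075855872 → NEW=0, ERR=14470746981233348357/144115188075855872
(5,6): OLD=498834292104594560939/2305843009213693952 → NEW=255, ERR=-89155675244897396821/2305843009213693952
(6,0): OLD=3195328510108807/70368744177664 → NEW=0, ERR=3195328510108807/70368744177664
(6,1): OLD=99128310665112499/1125899906842624 → NEW=0, ERR=99128310665112499/1125899906842624
(6,2): OLD=1852135672840003001/18014398509481984 → NEW=0, ERR=1852135672840003001/18014398509481984
(6,3): OLD=22163970936927573479/144115188075855872 → NEW=255, ERR=-14585402022415673881/144115188075855872
(6,4): OLD=25969537069266822197/288230376151711744 → NEW=0, ERR=25969537069266822197/288230376151711744
(6,5): OLD=8470401146280992870057/36893488147419103232 → NEW=255, ERR=-937438331310878454103/36893488147419103232
(6,6): OLD=112201221632679866159375/590295810358705651712 → NEW=255, ERR=-38324210008790075027185/590295810358705651712
Output grid:
  Row 0: ...#.##  (4 black, running=4)
  Row 1: ..#.###  (3 black, running=7)
  Row 2: ...#.#.  (5 black, running=12)
  Row 3: ..#.###  (3 black, running=15)
  Row 4: ...#.##  (4 black, running=19)
  Row 5: ..#.#.#  (4 black, running=23)
  Row 6: ...#.##  (4 black, running=27)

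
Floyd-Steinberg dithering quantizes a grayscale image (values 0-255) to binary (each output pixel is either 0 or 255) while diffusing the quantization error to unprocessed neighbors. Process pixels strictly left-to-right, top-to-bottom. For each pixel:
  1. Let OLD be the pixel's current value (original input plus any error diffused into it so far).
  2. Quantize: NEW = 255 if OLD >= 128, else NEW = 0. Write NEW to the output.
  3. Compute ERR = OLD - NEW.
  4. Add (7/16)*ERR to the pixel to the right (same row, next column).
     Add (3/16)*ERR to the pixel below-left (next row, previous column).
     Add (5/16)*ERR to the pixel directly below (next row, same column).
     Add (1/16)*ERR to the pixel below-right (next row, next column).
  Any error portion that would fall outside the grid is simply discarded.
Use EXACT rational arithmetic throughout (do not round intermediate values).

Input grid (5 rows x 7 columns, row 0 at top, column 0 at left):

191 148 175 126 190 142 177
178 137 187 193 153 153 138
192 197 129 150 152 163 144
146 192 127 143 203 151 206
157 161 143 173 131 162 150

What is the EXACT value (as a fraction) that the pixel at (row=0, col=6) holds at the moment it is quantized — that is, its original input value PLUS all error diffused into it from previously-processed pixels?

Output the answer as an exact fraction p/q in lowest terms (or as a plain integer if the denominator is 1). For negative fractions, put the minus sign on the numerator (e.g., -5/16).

(0,0): OLD=191 → NEW=255, ERR=-64
(0,1): OLD=120 → NEW=0, ERR=120
(0,2): OLD=455/2 → NEW=255, ERR=-55/2
(0,3): OLD=3647/32 → NEW=0, ERR=3647/32
(0,4): OLD=122809/512 → NEW=255, ERR=-7751/512
(0,5): OLD=1109007/8192 → NEW=255, ERR=-979953/8192
(0,6): OLD=16340073/131072 → NEW=0, ERR=16340073/131072
Target (0,6): original=177, with diffused error = 16340073/131072

Answer: 16340073/131072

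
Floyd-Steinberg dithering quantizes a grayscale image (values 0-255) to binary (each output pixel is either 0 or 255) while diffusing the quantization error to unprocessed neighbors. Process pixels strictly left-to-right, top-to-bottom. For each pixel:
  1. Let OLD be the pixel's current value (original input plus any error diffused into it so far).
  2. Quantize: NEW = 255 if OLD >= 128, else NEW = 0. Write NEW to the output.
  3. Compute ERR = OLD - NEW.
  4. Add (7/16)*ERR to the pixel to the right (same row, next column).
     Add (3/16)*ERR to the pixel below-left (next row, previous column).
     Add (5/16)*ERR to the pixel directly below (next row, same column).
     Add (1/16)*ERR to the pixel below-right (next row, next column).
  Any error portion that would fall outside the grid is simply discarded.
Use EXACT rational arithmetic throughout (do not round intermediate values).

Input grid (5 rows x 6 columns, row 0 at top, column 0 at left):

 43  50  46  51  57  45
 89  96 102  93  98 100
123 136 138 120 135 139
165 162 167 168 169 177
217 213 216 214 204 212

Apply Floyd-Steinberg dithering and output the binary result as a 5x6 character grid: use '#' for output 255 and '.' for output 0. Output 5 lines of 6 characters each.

(0,0): OLD=43 → NEW=0, ERR=43
(0,1): OLD=1101/16 → NEW=0, ERR=1101/16
(0,2): OLD=19483/256 → NEW=0, ERR=19483/256
(0,3): OLD=345277/4096 → NEW=0, ERR=345277/4096
(0,4): OLD=6152491/65536 → NEW=0, ERR=6152491/65536
(0,5): OLD=90253357/1048576 → NEW=0, ERR=90253357/1048576
(1,0): OLD=29527/256 → NEW=0, ERR=29527/256
(1,1): OLD=378721/2048 → NEW=255, ERR=-143519/2048
(1,2): OLD=7551733/65536 → NEW=0, ERR=7551733/65536
(1,3): OLD=50361745/262144 → NEW=255, ERR=-16484975/262144
(1,4): OLD=2033938131/16777216 → NEW=0, ERR=2033938131/16777216
(1,5): OLD=49876418773/268435456 → NEW=255, ERR=-18574622507/268435456
(2,0): OLD=4780987/32768 → NEW=255, ERR=-3574853/32768
(2,1): OLD=99809465/1048576 → NEW=0, ERR=99809465/1048576
(2,2): OLD=3346759275/16777216 → NEW=255, ERR=-931430805/16777216
(2,3): OLD=14226052563/134217728 → NEW=0, ERR=14226052563/134217728
(2,4): OLD=869095889401/4294967296 → NEW=255, ERR=-226120771079/4294967296
(2,5): OLD=7003880229727/68719476736 → NEW=0, ERR=7003880229727/68719476736
(3,0): OLD=2495692555/16777216 → NEW=255, ERR=-1782497525/16777216
(3,1): OLD=17184600623/134217728 → NEW=255, ERR=-17040920017/134217728
(3,2): OLD=128769933053/1073741824 → NEW=0, ERR=128769933053/1073741824
(3,3): OLD=16509790027895/68719476736 → NEW=255, ERR=-1013676539785/68719476736
(3,4): OLD=94463723615383/549755813888 → NEW=255, ERR=-45724008926057/549755813888
(3,5): OLD=1488052152939385/8796093022208 → NEW=255, ERR=-754951567723655/8796093022208
(4,0): OLD=343581290565/2147483648 → NEW=255, ERR=-204027039675/2147483648
(4,1): OLD=5071621308417/34359738368 → NEW=255, ERR=-3690111975423/34359738368
(4,2): OLD=215273341852595/1099511627776 → NEW=255, ERR=-65102123230285/1099511627776
(4,3): OLD=3085435185600159/17592186044416 → NEW=255, ERR=-1400572255725921/17592186044416
(4,4): OLD=35511837430196367/281474976710656 → NEW=0, ERR=35511837430196367/281474976710656
(4,5): OLD=1059143039607993737/4503599627370496 → NEW=255, ERR=-89274865371482743/4503599627370496
Row 0: ......
Row 1: .#.#.#
Row 2: #.#.#.
Row 3: ##.###
Row 4: ####.#

Answer: ......
.#.#.#
#.#.#.
##.###
####.#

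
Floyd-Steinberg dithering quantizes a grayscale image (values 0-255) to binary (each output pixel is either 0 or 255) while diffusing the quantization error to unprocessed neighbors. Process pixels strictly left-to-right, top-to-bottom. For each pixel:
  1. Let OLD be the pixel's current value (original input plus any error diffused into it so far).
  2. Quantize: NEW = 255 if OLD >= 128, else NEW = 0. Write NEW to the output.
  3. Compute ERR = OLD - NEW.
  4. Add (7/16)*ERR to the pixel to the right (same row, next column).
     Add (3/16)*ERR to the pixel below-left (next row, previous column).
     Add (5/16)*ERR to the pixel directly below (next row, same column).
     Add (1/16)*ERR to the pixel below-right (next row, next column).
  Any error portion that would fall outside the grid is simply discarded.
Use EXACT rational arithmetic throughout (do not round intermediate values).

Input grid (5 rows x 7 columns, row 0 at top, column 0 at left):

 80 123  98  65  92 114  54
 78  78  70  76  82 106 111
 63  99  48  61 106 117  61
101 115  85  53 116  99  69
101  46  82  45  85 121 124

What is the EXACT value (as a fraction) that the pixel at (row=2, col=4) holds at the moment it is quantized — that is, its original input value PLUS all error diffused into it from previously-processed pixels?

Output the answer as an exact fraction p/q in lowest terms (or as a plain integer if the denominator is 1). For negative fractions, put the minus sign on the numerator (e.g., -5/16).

Answer: 9820665265/67108864

Derivation:
(0,0): OLD=80 → NEW=0, ERR=80
(0,1): OLD=158 → NEW=255, ERR=-97
(0,2): OLD=889/16 → NEW=0, ERR=889/16
(0,3): OLD=22863/256 → NEW=0, ERR=22863/256
(0,4): OLD=536873/4096 → NEW=255, ERR=-507607/4096
(0,5): OLD=3917855/65536 → NEW=0, ERR=3917855/65536
(0,6): OLD=84048089/1048576 → NEW=0, ERR=84048089/1048576
(1,0): OLD=1357/16 → NEW=0, ERR=1357/16
(1,1): OLD=12827/128 → NEW=0, ERR=12827/128
(1,2): OLD=581175/4096 → NEW=255, ERR=-463305/4096
(1,3): OLD=567851/16384 → NEW=0, ERR=567851/16384
(1,4): OLD=78880993/1048576 → NEW=0, ERR=78880993/1048576
(1,5): OLD=1383088561/8388608 → NEW=255, ERR=-756006479/8388608
(1,6): OLD=13469531455/134217728 → NEW=0, ERR=13469531455/134217728
(2,0): OLD=221785/2048 → NEW=0, ERR=221785/2048
(2,1): OLD=10602851/65536 → NEW=255, ERR=-6108829/65536
(2,2): OLD=-16112919/1048576 → NEW=0, ERR=-16112919/1048576
(2,3): OLD=605184481/8388608 → NEW=0, ERR=605184481/8388608
(2,4): OLD=9820665265/67108864 → NEW=255, ERR=-7292095055/67108864
Target (2,4): original=106, with diffused error = 9820665265/67108864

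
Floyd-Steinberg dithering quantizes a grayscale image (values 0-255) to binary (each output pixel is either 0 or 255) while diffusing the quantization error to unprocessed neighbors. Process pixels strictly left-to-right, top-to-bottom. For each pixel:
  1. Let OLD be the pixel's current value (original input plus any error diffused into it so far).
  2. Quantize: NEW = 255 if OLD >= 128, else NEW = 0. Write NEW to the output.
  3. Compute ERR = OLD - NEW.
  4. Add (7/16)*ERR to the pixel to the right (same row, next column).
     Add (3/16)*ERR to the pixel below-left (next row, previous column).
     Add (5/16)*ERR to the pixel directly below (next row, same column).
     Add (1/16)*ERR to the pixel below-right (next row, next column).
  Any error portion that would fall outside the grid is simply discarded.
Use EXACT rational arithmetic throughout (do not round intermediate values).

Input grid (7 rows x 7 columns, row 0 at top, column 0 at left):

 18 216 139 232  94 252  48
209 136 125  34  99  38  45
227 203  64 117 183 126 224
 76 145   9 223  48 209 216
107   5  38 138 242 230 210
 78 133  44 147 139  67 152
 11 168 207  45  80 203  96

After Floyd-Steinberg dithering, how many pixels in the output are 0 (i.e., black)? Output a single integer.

(0,0): OLD=18 → NEW=0, ERR=18
(0,1): OLD=1791/8 → NEW=255, ERR=-249/8
(0,2): OLD=16049/128 → NEW=0, ERR=16049/128
(0,3): OLD=587479/2048 → NEW=255, ERR=65239/2048
(0,4): OLD=3536865/32768 → NEW=0, ERR=3536865/32768
(0,5): OLD=156878631/524288 → NEW=255, ERR=23185191/524288
(0,6): OLD=564949521/8388608 → NEW=0, ERR=564949521/8388608
(1,0): OLD=26725/128 → NEW=255, ERR=-5915/128
(1,1): OLD=133827/1024 → NEW=255, ERR=-127293/1024
(1,2): OLD=3729791/32768 → NEW=0, ERR=3729791/32768
(1,3): OLD=15968147/131072 → NEW=0, ERR=15968147/131072
(1,4): OLD=1646786265/8388608 → NEW=255, ERR=-492308775/8388608
(1,5): OLD=3054606761/67108864 → NEW=0, ERR=3054606761/67108864
(1,6): OLD=95266314695/1073741824 → NEW=0, ERR=95266314695/1073741824
(2,0): OLD=3100689/16384 → NEW=255, ERR=-1077231/16384
(2,1): OLD=80657483/524288 → NEW=255, ERR=-53035957/524288
(2,2): OLD=590446241/8388608 → NEW=0, ERR=590446241/8388608
(2,3): OLD=12212152537/67108864 → NEW=255, ERR=-4900607783/67108864
(2,4): OLD=79918829929/536870912 → NEW=255, ERR=-56983252631/536870912
(2,5): OLD=1834049942115/17179869184 → NEW=0, ERR=1834049942115/17179869184
(2,6): OLD=82814285256677/274877906944 → NEW=255, ERR=12720418985957/274877906944
(3,0): OLD=306069377/8388608 → NEW=0, ERR=306069377/8388608
(3,1): OLD=9290488045/67108864 → NEW=255, ERR=-7822272275/67108864
(3,2): OLD=-21482402857/536870912 → NEW=0, ERR=-21482402857/536870912
(3,3): OLD=358998271057/2147483648 → NEW=255, ERR=-188610059183/2147483648
(3,4): OLD=-2237749967999/274877906944 → NEW=0, ERR=-2237749967999/274877906944
(3,5): OLD=529618649012371/2199023255552 → NEW=255, ERR=-31132281153389/2199023255552
(3,6): OLD=8125473555142989/35184372088832 → NEW=255, ERR=-846541327509171/35184372088832
(4,0): OLD=103666333423/1073741824 → NEW=0, ERR=103666333423/1073741824
(4,1): OLD=96064360995/17179869184 → NEW=0, ERR=96064360995/17179869184
(4,2): OLD=1151483410925/274877906944 → NEW=0, ERR=1151483410925/274877906944
(4,3): OLD=238284062182463/2199023255552 → NEW=0, ERR=238284062182463/2199023255552
(4,4): OLD=4903281468995533/17592186044416 → NEW=255, ERR=417274027669453/17592186044416
(4,5): OLD=130003687203571597/562949953421312 → NEW=255, ERR=-13548550918862963/562949953421312
(4,6): OLD=1720978816887566315/9007199254740992 → NEW=255, ERR=-575856993071386645/9007199254740992
(5,0): OLD=30021976498457/274877906944 → NEW=0, ERR=30021976498457/274877906944
(5,1): OLD=416386100967347/2199023255552 → NEW=255, ERR=-144364829198413/2199023255552
(5,2): OLD=655383164355733/17592186044416 → NEW=0, ERR=655383164355733/17592186044416
(5,3): OLD=28410691617781321/140737488355328 → NEW=255, ERR=-7477367912827319/140737488355328
(5,4): OLD=1129753306439067075/9007199254740992 → NEW=0, ERR=1129753306439067075/9007199254740992
(5,5): OLD=7483089997799687955/72057594037927936 → NEW=0, ERR=7483089997799687955/72057594037927936
(5,6): OLD=202857204444368630973/1152921504606846976 → NEW=255, ERR=-91137779230377347907/1152921504606846976
(6,0): OLD=1154812665320193/35184372088832 → NEW=0, ERR=1154812665320193/35184372088832
(6,1): OLD=98885206474085621/562949953421312 → NEW=255, ERR=-44667031648348939/562949953421312
(6,2): OLD=1529996519261138495/9007199254740992 → NEW=255, ERR=-766839290697814465/9007199254740992
(6,3): OLD=1224683397945703713/72057594037927936 → NEW=0, ERR=1224683397945703713/72057594037927936
(6,4): OLD=20577186754220230451/144115188075855872 → NEW=255, ERR=-16172186205123016909/144115188075855872
(6,5): OLD=3308888904833193609423/18446744073709551616 → NEW=255, ERR=-1395030833962742052657/18446744073709551616
(6,6): OLD=13193631760485209197497/295147905179352825856 → NEW=0, ERR=13193631760485209197497/295147905179352825856
Output grid:
  Row 0: .#.#.#.  (4 black, running=4)
  Row 1: ##..#..  (4 black, running=8)
  Row 2: ##.##.#  (2 black, running=10)
  Row 3: .#.#.##  (3 black, running=13)
  Row 4: ....###  (4 black, running=17)
  Row 5: .#.#..#  (4 black, running=21)
  Row 6: .##.##.  (3 black, running=24)

Answer: 24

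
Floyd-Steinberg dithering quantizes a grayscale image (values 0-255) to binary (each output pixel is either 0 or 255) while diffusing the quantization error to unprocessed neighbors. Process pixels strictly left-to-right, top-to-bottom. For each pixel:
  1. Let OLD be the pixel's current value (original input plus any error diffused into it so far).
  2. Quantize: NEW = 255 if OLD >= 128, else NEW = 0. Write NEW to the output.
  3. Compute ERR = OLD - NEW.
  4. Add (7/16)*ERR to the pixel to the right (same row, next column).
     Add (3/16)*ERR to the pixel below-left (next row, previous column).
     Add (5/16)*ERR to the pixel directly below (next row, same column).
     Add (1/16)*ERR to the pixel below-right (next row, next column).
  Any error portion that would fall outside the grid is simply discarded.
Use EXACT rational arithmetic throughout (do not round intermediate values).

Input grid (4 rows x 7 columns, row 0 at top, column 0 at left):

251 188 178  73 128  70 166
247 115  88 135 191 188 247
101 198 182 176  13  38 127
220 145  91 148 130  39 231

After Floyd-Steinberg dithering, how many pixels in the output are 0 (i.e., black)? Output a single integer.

(0,0): OLD=251 → NEW=255, ERR=-4
(0,1): OLD=745/4 → NEW=255, ERR=-275/4
(0,2): OLD=9467/64 → NEW=255, ERR=-6853/64
(0,3): OLD=26781/1024 → NEW=0, ERR=26781/1024
(0,4): OLD=2284619/16384 → NEW=255, ERR=-1893301/16384
(0,5): OLD=5096973/262144 → NEW=0, ERR=5096973/262144
(0,6): OLD=731933275/4194304 → NEW=255, ERR=-337614245/4194304
(1,0): OLD=14903/64 → NEW=255, ERR=-1417/64
(1,1): OLD=32513/512 → NEW=0, ERR=32513/512
(1,2): OLD=1358677/16384 → NEW=0, ERR=1358677/16384
(1,3): OLD=9902097/65536 → NEW=255, ERR=-6809583/65536
(1,4): OLD=481126515/4194304 → NEW=0, ERR=481126515/4194304
(1,5): OLD=7447291043/33554432 → NEW=255, ERR=-1109089117/33554432
(1,6): OLD=111991334189/536870912 → NEW=255, ERR=-24910748371/536870912
(2,0): OLD=868251/8192 → NEW=0, ERR=868251/8192
(2,1): OLD=72975385/262144 → NEW=255, ERR=6128665/262144
(2,2): OLD=849889803/4194304 → NEW=255, ERR=-219657717/4194304
(2,3): OLD=4942845171/33554432 → NEW=255, ERR=-3613534989/33554432
(2,4): OLD=-2942068157/268435456 → NEW=0, ERR=-2942068157/268435456
(2,5): OLD=183353379745/8589934592 → NEW=0, ERR=183353379745/8589934592
(2,6): OLD=16461434065527/137438953472 → NEW=0, ERR=16461434065527/137438953472
(3,0): OLD=1080053035/4194304 → NEW=255, ERR=10505515/4194304
(3,1): OLD=5040094223/33554432 → NEW=255, ERR=-3516285937/33554432
(3,2): OLD=2699403453/268435456 → NEW=0, ERR=2699403453/268435456
(3,3): OLD=121781321515/1073741824 → NEW=0, ERR=121781321515/1073741824
(3,4): OLD=23841082233131/137438953472 → NEW=255, ERR=-11205850902229/137438953472
(3,5): OLD=34933592165361/1099511627776 → NEW=0, ERR=34933592165361/1099511627776
(3,6): OLD=4990256716646063/17592186044416 → NEW=255, ERR=504249275319983/17592186044416
Output grid:
  Row 0: ###.#.#  (2 black, running=2)
  Row 1: #..#.##  (3 black, running=5)
  Row 2: .###...  (4 black, running=9)
  Row 3: ##..#.#  (3 black, running=12)

Answer: 12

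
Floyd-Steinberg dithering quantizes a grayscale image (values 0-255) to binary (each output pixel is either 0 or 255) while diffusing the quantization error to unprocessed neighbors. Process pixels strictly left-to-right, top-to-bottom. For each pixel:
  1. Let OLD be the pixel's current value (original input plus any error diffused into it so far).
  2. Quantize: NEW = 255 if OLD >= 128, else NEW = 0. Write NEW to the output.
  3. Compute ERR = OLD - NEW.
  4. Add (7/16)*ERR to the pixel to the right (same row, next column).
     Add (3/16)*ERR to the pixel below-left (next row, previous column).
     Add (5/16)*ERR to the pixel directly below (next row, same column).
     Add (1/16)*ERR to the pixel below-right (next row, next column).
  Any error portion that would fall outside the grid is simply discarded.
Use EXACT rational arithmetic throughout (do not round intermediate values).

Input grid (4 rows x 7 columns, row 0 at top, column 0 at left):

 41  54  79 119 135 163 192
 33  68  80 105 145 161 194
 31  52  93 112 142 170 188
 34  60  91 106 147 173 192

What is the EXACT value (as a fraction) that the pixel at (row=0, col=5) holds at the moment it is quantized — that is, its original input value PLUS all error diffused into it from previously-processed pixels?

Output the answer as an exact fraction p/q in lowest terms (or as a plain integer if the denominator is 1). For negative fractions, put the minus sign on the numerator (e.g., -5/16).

Answer: 215254047/1048576

Derivation:
(0,0): OLD=41 → NEW=0, ERR=41
(0,1): OLD=1151/16 → NEW=0, ERR=1151/16
(0,2): OLD=28281/256 → NEW=0, ERR=28281/256
(0,3): OLD=685391/4096 → NEW=255, ERR=-359089/4096
(0,4): OLD=6333737/65536 → NEW=0, ERR=6333737/65536
(0,5): OLD=215254047/1048576 → NEW=255, ERR=-52132833/1048576
Target (0,5): original=163, with diffused error = 215254047/1048576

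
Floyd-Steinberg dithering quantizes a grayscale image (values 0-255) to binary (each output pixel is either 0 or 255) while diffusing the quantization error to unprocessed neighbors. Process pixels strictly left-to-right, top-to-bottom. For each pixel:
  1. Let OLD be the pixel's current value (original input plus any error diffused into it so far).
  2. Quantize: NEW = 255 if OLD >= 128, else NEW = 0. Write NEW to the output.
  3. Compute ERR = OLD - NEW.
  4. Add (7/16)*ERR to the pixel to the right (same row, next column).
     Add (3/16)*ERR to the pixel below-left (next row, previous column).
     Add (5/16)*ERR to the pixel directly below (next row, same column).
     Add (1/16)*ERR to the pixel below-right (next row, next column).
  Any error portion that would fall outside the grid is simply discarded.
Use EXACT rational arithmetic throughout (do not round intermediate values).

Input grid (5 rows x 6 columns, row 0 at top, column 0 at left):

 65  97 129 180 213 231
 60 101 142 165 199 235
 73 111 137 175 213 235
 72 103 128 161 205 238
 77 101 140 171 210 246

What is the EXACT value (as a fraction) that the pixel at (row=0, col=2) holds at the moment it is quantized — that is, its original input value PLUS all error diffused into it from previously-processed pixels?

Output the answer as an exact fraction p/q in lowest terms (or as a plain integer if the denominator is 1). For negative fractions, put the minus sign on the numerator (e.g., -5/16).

Answer: 47073/256

Derivation:
(0,0): OLD=65 → NEW=0, ERR=65
(0,1): OLD=2007/16 → NEW=0, ERR=2007/16
(0,2): OLD=47073/256 → NEW=255, ERR=-18207/256
Target (0,2): original=129, with diffused error = 47073/256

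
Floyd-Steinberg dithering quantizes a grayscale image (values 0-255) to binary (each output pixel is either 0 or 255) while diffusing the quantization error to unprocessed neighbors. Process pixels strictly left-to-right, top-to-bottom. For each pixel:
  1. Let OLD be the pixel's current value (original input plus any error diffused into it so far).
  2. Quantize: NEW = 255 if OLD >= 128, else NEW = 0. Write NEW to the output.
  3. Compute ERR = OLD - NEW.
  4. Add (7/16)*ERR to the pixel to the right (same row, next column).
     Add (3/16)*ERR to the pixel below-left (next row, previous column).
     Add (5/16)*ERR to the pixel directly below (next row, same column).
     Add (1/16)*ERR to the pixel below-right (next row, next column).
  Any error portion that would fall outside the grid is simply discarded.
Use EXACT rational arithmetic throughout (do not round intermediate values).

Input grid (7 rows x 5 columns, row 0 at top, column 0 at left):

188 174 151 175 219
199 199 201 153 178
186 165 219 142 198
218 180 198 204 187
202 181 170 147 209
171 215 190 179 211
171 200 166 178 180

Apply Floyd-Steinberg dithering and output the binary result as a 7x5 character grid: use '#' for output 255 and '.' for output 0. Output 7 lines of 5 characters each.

Answer: ##.##
###.#
#.###
###.#
#.#.#
#####
.#.#.

Derivation:
(0,0): OLD=188 → NEW=255, ERR=-67
(0,1): OLD=2315/16 → NEW=255, ERR=-1765/16
(0,2): OLD=26301/256 → NEW=0, ERR=26301/256
(0,3): OLD=900907/4096 → NEW=255, ERR=-143573/4096
(0,4): OLD=13347373/65536 → NEW=255, ERR=-3364307/65536
(1,0): OLD=40289/256 → NEW=255, ERR=-24991/256
(1,1): OLD=280359/2048 → NEW=255, ERR=-241881/2048
(1,2): OLD=11007923/65536 → NEW=255, ERR=-5703757/65536
(1,3): OLD=26415031/262144 → NEW=0, ERR=26415031/262144
(1,4): OLD=855016517/4194304 → NEW=255, ERR=-214531003/4194304
(2,0): OLD=4369565/32768 → NEW=255, ERR=-3986275/32768
(2,1): OLD=54997263/1048576 → NEW=0, ERR=54997263/1048576
(2,2): OLD=3796027885/16777216 → NEW=255, ERR=-482162195/16777216
(2,3): OLD=39160975479/268435456 → NEW=255, ERR=-29290065801/268435456
(2,4): OLD=603772134785/4294967296 → NEW=255, ERR=-491444525695/4294967296
(3,0): OLD=3184620877/16777216 → NEW=255, ERR=-1093569203/16777216
(3,1): OLD=20787859657/134217728 → NEW=255, ERR=-13437660983/134217728
(3,2): OLD=549912397171/4294967296 → NEW=255, ERR=-545304263309/4294967296
(3,3): OLD=782583880987/8589934592 → NEW=0, ERR=782583880987/8589934592
(3,4): OLD=25327444103591/137438953472 → NEW=255, ERR=-9719489031769/137438953472
(4,0): OLD=349735945827/2147483648 → NEW=255, ERR=-197872384413/2147483648
(4,1): OLD=5602119644259/68719476736 → NEW=0, ERR=5602119644259/68719476736
(4,2): OLD=194409403887405/1099511627776 → NEW=255, ERR=-85966061195475/1099511627776
(4,3): OLD=2112276975822947/17592186044416 → NEW=0, ERR=2112276975822947/17592186044416
(4,4): OLD=68996467771216949/281474976710656 → NEW=255, ERR=-2779651290000331/281474976710656
(5,0): OLD=173163265776393/1099511627776 → NEW=255, ERR=-107212199306487/1099511627776
(5,1): OLD=1560397665769435/8796093022208 → NEW=255, ERR=-682606054893605/8796093022208
(5,2): OLD=44817449467275315/281474976710656 → NEW=255, ERR=-26958669593941965/281474976710656
(5,3): OLD=189017384667879549/1125899906842624 → NEW=255, ERR=-98087091576989571/1125899906842624
(5,4): OLD=3194021145114433615/18014398509481984 → NEW=255, ERR=-1399650474803472305/18014398509481984
(6,0): OLD=17729804371820793/140737488355328 → NEW=0, ERR=17729804371820793/140737488355328
(6,1): OLD=931397886092326935/4503599627370496 → NEW=255, ERR=-217020018887149545/4503599627370496
(6,2): OLD=6759187511541232749/72057594037927936 → NEW=0, ERR=6759187511541232749/72057594037927936
(6,3): OLD=197449245982479917551/1152921504606846976 → NEW=255, ERR=-96545737692266061329/1152921504606846976
(6,4): OLD=2096264435709908403273/18446744073709551616 → NEW=0, ERR=2096264435709908403273/18446744073709551616
Row 0: ##.##
Row 1: ###.#
Row 2: #.###
Row 3: ###.#
Row 4: #.#.#
Row 5: #####
Row 6: .#.#.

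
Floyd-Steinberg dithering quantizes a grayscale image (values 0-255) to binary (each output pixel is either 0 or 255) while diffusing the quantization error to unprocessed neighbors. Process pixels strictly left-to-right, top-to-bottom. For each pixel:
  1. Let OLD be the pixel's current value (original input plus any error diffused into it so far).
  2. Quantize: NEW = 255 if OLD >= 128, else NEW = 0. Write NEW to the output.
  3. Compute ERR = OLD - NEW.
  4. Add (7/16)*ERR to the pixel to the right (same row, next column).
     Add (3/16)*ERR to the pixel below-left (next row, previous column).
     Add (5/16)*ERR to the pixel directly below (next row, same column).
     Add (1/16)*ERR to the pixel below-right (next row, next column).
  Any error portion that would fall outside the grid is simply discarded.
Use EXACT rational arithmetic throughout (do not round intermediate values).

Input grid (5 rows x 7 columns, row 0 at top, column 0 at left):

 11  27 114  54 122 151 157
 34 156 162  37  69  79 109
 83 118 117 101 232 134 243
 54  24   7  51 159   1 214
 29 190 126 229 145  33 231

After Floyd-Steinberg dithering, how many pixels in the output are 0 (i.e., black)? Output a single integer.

Answer: 21

Derivation:
(0,0): OLD=11 → NEW=0, ERR=11
(0,1): OLD=509/16 → NEW=0, ERR=509/16
(0,2): OLD=32747/256 → NEW=0, ERR=32747/256
(0,3): OLD=450413/4096 → NEW=0, ERR=450413/4096
(0,4): OLD=11148283/65536 → NEW=255, ERR=-5563397/65536
(0,5): OLD=119391197/1048576 → NEW=0, ERR=119391197/1048576
(0,6): OLD=3469761291/16777216 → NEW=255, ERR=-808428789/16777216
(1,0): OLD=11111/256 → NEW=0, ERR=11111/256
(1,1): OLD=429265/2048 → NEW=255, ERR=-92975/2048
(1,2): OLD=13416485/65536 → NEW=255, ERR=-3295195/65536
(1,3): OLD=10864257/262144 → NEW=0, ERR=10864257/262144
(1,4): OLD=1490234659/16777216 → NEW=0, ERR=1490234659/16777216
(1,5): OLD=18669911699/134217728 → NEW=255, ERR=-15555608941/134217728
(1,6): OLD=108131376701/2147483648 → NEW=0, ERR=108131376701/2147483648
(2,0): OLD=2885259/32768 → NEW=0, ERR=2885259/32768
(2,1): OLD=142208425/1048576 → NEW=255, ERR=-125178455/1048576
(2,2): OLD=905837371/16777216 → NEW=0, ERR=905837371/16777216
(2,3): OLD=20278269475/134217728 → NEW=255, ERR=-13947251165/134217728
(2,4): OLD=209545253651/1073741824 → NEW=255, ERR=-64258911469/1073741824
(2,5): OLD=2975275631921/34359738368 → NEW=0, ERR=2975275631921/34359738368
(2,6): OLD=159085866445415/549755813888 → NEW=255, ERR=18898133903975/549755813888
(3,0): OLD=992075739/16777216 → NEW=0, ERR=992075739/16777216
(3,1): OLD=3783734719/134217728 → NEW=0, ERR=3783734719/134217728
(3,2): OLD=9943713837/1073741824 → NEW=0, ERR=9943713837/1073741824
(3,3): OLD=63271533995/4294967296 → NEW=0, ERR=63271533995/4294967296
(3,4): OLD=86028285074395/549755813888 → NEW=255, ERR=-54159447467045/549755813888
(3,5): OLD=-54252074826815/4398046511104 → NEW=0, ERR=-54252074826815/4398046511104
(3,6): OLD=15815907367277279/70368744177664 → NEW=255, ERR=-2128122398027041/70368744177664
(4,0): OLD=113311259509/2147483648 → NEW=0, ERR=113311259509/2147483648
(4,1): OLD=7810875861617/34359738368 → NEW=255, ERR=-950857422223/34359738368
(4,2): OLD=66691377712191/549755813888 → NEW=0, ERR=66691377712191/549755813888
(4,3): OLD=1182125783455589/4398046511104 → NEW=255, ERR=60623923124069/4398046511104
(4,4): OLD=4181745647639199/35184372088832 → NEW=0, ERR=4181745647639199/35184372088832
(4,5): OLD=78042193536747295/1125899906842624 → NEW=0, ERR=78042193536747295/1125899906842624
(4,6): OLD=4523483087449741449/18014398509481984 → NEW=255, ERR=-70188532468164471/18014398509481984
Output grid:
  Row 0: ....#.#  (5 black, running=5)
  Row 1: .##..#.  (4 black, running=9)
  Row 2: .#.##.#  (3 black, running=12)
  Row 3: ....#.#  (5 black, running=17)
  Row 4: .#.#..#  (4 black, running=21)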